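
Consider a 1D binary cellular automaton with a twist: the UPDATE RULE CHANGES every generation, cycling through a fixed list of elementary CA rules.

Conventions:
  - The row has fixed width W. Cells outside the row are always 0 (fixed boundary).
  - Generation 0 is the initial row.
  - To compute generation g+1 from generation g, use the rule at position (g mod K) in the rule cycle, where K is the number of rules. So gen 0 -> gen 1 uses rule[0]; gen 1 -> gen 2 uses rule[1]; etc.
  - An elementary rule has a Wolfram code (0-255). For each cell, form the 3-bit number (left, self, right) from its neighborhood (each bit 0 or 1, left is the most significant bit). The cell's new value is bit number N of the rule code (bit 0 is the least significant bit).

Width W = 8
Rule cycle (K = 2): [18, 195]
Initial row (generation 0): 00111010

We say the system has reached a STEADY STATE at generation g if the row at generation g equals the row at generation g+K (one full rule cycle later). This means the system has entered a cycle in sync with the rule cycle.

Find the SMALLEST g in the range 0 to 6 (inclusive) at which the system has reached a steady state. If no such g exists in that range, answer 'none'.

Gen 0: 00111010
Gen 1 (rule 18): 01000001
Gen 2 (rule 195): 10011110
Gen 3 (rule 18): 01100001
Gen 4 (rule 195): 10101110
Gen 5 (rule 18): 00000001
Gen 6 (rule 195): 11111110
Gen 7 (rule 18): 00000001
Gen 8 (rule 195): 11111110

Answer: 5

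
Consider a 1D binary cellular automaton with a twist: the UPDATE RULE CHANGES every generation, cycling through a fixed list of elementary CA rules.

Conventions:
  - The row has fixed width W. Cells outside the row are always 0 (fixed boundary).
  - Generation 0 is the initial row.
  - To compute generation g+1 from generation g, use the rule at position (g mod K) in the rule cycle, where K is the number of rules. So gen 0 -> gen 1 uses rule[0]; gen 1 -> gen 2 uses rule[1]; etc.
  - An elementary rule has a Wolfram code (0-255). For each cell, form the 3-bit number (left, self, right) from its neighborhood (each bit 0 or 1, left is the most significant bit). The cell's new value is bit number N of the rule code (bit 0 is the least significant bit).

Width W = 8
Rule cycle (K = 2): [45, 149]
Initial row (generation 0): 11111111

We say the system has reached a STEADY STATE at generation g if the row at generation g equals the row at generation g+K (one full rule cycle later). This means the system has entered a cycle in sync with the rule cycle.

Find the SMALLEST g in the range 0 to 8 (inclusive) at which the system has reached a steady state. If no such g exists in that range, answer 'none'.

Gen 0: 11111111
Gen 1 (rule 45): 10000000
Gen 2 (rule 149): 11111111
Gen 3 (rule 45): 10000000
Gen 4 (rule 149): 11111111
Gen 5 (rule 45): 10000000
Gen 6 (rule 149): 11111111
Gen 7 (rule 45): 10000000
Gen 8 (rule 149): 11111111
Gen 9 (rule 45): 10000000
Gen 10 (rule 149): 11111111

Answer: 0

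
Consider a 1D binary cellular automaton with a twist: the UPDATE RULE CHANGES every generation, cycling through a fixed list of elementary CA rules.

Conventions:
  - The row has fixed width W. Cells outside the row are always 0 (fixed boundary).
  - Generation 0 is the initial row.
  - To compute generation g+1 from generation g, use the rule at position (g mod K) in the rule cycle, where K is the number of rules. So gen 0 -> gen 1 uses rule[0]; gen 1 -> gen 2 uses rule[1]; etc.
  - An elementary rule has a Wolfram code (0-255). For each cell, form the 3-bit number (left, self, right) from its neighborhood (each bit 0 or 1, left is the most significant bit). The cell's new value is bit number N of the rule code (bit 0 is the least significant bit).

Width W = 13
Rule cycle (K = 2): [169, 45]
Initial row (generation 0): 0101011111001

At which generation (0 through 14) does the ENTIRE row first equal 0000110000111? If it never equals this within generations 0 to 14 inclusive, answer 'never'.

Gen 0: 0101011111001
Gen 1 (rule 169): 0010111110000
Gen 2 (rule 45): 1011100000111
Gen 3 (rule 169): 0111001110110
Gen 4 (rule 45): 0100001001100
Gen 5 (rule 169): 0001100001001
Gen 6 (rule 45): 1101001101001
Gen 7 (rule 169): 1010001010000
Gen 8 (rule 45): 1110101110111
Gen 9 (rule 169): 1101011101110
Gen 10 (rule 45): 1011110011000
Gen 11 (rule 169): 0111100010011
Gen 12 (rule 45): 0100001010010
Gen 13 (rule 169): 0001100100000
Gen 14 (rule 45): 1101000101111

Answer: never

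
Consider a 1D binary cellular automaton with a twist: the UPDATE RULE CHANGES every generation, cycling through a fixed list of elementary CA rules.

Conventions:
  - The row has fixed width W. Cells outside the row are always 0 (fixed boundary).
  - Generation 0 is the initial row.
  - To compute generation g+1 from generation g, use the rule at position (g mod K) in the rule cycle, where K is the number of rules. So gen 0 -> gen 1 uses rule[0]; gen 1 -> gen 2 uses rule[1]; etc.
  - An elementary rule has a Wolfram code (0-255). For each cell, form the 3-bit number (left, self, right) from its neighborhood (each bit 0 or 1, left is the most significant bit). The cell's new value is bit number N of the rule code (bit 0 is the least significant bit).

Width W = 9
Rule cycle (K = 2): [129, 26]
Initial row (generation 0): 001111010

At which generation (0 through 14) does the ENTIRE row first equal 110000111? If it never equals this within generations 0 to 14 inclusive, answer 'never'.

Answer: 13

Derivation:
Gen 0: 001111010
Gen 1 (rule 129): 100110000
Gen 2 (rule 26): 011101000
Gen 3 (rule 129): 001000011
Gen 4 (rule 26): 010100110
Gen 5 (rule 129): 000000000
Gen 6 (rule 26): 000000000
Gen 7 (rule 129): 111111111
Gen 8 (rule 26): 100000000
Gen 9 (rule 129): 001111111
Gen 10 (rule 26): 011000000
Gen 11 (rule 129): 000011111
Gen 12 (rule 26): 000110000
Gen 13 (rule 129): 110000111
Gen 14 (rule 26): 101001100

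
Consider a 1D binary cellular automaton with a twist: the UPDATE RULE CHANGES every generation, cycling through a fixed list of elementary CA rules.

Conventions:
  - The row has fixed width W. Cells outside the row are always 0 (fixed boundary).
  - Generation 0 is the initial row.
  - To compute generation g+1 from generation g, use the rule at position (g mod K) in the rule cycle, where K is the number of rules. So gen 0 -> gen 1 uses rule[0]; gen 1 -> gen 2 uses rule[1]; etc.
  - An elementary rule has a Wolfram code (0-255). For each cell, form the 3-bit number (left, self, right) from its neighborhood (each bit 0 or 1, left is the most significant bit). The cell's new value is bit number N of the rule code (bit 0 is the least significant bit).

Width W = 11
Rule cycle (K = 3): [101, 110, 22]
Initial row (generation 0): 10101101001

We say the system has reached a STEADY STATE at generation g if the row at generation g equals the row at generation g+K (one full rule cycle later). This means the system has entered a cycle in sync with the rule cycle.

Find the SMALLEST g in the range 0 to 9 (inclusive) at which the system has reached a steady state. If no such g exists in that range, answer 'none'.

Gen 0: 10101101001
Gen 1 (rule 101): 11110111001
Gen 2 (rule 110): 10011101011
Gen 3 (rule 22): 11100001000
Gen 4 (rule 101): 00101101011
Gen 5 (rule 110): 01111111111
Gen 6 (rule 22): 10000000000
Gen 7 (rule 101): 10111111111
Gen 8 (rule 110): 11100000001
Gen 9 (rule 22): 00010000011
Gen 10 (rule 101): 11010111001
Gen 11 (rule 110): 11111101011
Gen 12 (rule 22): 00000001000

Answer: none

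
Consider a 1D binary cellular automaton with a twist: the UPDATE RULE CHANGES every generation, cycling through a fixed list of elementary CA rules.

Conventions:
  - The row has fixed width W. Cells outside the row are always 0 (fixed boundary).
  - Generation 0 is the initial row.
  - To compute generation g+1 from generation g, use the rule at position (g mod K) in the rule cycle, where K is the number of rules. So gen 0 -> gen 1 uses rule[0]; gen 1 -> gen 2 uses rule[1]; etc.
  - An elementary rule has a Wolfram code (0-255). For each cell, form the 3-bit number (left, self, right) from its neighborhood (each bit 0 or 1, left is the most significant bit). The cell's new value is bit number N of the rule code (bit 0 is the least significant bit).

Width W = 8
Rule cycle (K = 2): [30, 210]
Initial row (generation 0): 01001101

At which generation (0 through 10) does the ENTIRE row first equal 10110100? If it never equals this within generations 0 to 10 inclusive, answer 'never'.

Answer: never

Derivation:
Gen 0: 01001101
Gen 1 (rule 30): 11111001
Gen 2 (rule 210): 01111110
Gen 3 (rule 30): 11000001
Gen 4 (rule 210): 01100010
Gen 5 (rule 30): 11010111
Gen 6 (rule 210): 01000011
Gen 7 (rule 30): 11100110
Gen 8 (rule 210): 01111011
Gen 9 (rule 30): 11000010
Gen 10 (rule 210): 01100101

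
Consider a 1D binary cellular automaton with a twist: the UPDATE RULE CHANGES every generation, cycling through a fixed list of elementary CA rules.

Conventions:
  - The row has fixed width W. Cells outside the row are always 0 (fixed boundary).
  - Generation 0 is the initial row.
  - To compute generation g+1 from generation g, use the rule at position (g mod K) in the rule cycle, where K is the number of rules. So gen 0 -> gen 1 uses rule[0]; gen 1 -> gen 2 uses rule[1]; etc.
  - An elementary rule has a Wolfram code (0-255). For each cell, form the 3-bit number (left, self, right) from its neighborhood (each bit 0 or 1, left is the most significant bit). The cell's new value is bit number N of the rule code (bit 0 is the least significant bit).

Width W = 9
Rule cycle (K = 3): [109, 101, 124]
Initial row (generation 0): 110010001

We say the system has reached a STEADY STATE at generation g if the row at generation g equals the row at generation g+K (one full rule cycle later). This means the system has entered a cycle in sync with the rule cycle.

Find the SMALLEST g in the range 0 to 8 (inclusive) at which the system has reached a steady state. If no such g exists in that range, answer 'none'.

Answer: none

Derivation:
Gen 0: 110010001
Gen 1 (rule 109): 110010101
Gen 2 (rule 101): 010011111
Gen 3 (rule 124): 011010001
Gen 4 (rule 109): 011110101
Gen 5 (rule 101): 000011111
Gen 6 (rule 124): 000010001
Gen 7 (rule 109): 111010101
Gen 8 (rule 101): 001111111
Gen 9 (rule 124): 001000001
Gen 10 (rule 109): 101011101
Gen 11 (rule 101): 111100111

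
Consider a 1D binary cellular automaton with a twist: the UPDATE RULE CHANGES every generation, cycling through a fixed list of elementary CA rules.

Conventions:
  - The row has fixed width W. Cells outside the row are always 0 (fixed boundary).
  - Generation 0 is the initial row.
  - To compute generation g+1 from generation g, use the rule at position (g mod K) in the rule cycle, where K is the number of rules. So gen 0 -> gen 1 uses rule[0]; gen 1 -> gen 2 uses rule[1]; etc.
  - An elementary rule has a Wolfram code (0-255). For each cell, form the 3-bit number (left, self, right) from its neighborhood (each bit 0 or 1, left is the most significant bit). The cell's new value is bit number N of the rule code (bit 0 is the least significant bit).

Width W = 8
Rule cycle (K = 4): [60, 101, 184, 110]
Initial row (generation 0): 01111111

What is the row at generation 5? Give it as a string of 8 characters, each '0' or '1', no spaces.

Answer: 01010011

Derivation:
Gen 0: 01111111
Gen 1 (rule 60): 01000000
Gen 2 (rule 101): 01011111
Gen 3 (rule 184): 00111110
Gen 4 (rule 110): 01100010
Gen 5 (rule 60): 01010011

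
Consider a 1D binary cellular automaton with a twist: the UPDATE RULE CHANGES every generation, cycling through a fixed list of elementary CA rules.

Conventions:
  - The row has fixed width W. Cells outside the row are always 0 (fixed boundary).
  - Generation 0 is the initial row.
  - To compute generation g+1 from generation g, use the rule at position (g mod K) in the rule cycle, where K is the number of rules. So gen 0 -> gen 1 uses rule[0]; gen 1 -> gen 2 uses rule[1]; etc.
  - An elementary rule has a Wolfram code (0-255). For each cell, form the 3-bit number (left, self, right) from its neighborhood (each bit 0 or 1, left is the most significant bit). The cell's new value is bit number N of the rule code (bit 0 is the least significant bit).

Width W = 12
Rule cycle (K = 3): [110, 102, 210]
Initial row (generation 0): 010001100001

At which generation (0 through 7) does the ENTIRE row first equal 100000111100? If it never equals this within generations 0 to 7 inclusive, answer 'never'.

Answer: never

Derivation:
Gen 0: 010001100001
Gen 1 (rule 110): 110011100011
Gen 2 (rule 102): 010100100101
Gen 3 (rule 210): 100011011000
Gen 4 (rule 110): 100111111000
Gen 5 (rule 102): 101000001000
Gen 6 (rule 210): 000100010100
Gen 7 (rule 110): 001100111100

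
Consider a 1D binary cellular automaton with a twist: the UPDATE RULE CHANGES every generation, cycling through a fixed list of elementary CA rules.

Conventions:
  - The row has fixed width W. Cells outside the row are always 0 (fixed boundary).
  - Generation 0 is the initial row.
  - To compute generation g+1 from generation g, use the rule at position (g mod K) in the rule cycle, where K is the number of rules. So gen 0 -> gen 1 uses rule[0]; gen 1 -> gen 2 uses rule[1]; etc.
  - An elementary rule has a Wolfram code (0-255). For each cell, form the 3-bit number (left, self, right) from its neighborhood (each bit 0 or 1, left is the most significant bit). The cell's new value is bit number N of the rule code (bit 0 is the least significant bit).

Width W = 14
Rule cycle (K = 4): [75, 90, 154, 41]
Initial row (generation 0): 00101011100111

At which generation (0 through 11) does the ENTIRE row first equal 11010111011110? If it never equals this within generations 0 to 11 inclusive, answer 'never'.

Answer: never

Derivation:
Gen 0: 00101011100111
Gen 1 (rule 75): 11000010101101
Gen 2 (rule 90): 11100100001100
Gen 3 (rule 154): 11011010011010
Gen 4 (rule 41): 10110100010100
Gen 5 (rule 75): 00110001100001
Gen 6 (rule 90): 01111011110010
Gen 7 (rule 154): 11110011101101
Gen 8 (rule 41): 10000010011010
Gen 9 (rule 75): 00111100111000
Gen 10 (rule 90): 01100111101100
Gen 11 (rule 154): 11011111001010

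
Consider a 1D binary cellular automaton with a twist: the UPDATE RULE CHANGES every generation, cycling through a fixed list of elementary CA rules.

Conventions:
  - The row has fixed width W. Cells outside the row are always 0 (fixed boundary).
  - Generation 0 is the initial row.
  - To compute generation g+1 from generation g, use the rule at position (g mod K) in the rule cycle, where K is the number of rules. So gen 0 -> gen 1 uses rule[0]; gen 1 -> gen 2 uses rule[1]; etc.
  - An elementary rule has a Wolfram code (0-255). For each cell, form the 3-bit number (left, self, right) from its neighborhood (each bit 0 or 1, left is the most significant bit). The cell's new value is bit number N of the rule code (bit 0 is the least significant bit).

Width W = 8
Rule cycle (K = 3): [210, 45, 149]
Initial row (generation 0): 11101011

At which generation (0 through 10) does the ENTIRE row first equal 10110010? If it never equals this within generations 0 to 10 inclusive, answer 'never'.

Answer: 4

Derivation:
Gen 0: 11101011
Gen 1 (rule 210): 01100001
Gen 2 (rule 45): 01001101
Gen 3 (rule 149): 01100001
Gen 4 (rule 210): 10110010
Gen 5 (rule 45): 11100010
Gen 6 (rule 149): 01011011
Gen 7 (rule 210): 10001001
Gen 8 (rule 45): 10101001
Gen 9 (rule 149): 10101101
Gen 10 (rule 210): 00000100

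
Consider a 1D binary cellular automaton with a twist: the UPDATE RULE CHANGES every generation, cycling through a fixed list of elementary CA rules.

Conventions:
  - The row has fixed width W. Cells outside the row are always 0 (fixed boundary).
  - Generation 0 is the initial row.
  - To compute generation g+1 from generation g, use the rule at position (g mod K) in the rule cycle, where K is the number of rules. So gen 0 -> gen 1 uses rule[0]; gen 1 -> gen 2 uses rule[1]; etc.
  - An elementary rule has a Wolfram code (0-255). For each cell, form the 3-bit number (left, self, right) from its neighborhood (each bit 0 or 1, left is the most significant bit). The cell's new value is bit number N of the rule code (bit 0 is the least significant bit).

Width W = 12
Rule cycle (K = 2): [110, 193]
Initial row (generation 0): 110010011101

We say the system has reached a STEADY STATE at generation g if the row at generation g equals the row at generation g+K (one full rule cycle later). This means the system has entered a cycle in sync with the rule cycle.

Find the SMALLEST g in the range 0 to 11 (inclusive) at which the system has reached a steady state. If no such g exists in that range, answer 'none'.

Answer: 1

Derivation:
Gen 0: 110010011101
Gen 1 (rule 110): 110110110111
Gen 2 (rule 193): 010010010011
Gen 3 (rule 110): 110110110111
Gen 4 (rule 193): 010010010011
Gen 5 (rule 110): 110110110111
Gen 6 (rule 193): 010010010011
Gen 7 (rule 110): 110110110111
Gen 8 (rule 193): 010010010011
Gen 9 (rule 110): 110110110111
Gen 10 (rule 193): 010010010011
Gen 11 (rule 110): 110110110111
Gen 12 (rule 193): 010010010011
Gen 13 (rule 110): 110110110111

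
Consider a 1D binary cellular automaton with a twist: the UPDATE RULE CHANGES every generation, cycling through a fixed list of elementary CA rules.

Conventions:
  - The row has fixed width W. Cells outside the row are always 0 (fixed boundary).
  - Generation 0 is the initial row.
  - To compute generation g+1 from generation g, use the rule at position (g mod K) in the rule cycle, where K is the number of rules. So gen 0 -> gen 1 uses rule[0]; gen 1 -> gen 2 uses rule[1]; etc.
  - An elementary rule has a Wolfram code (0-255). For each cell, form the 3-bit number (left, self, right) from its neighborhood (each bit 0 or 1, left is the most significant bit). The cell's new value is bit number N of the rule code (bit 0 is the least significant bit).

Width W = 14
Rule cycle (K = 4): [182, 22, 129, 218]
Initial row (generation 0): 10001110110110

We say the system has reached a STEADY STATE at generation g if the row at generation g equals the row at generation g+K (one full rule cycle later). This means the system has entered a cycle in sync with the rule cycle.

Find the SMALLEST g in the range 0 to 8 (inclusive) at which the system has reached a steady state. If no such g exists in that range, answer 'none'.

Answer: 8

Derivation:
Gen 0: 10001110110110
Gen 1 (rule 182): 11010101001001
Gen 2 (rule 22): 00010101111111
Gen 3 (rule 129): 11000000111110
Gen 4 (rule 218): 11100001111111
Gen 5 (rule 182): 01010010111110
Gen 6 (rule 22): 11011110000001
Gen 7 (rule 129): 00001100111100
Gen 8 (rule 218): 00011111111110
Gen 9 (rule 182): 00101111111101
Gen 10 (rule 22): 01100000000001
Gen 11 (rule 129): 00001111111100
Gen 12 (rule 218): 00011111111110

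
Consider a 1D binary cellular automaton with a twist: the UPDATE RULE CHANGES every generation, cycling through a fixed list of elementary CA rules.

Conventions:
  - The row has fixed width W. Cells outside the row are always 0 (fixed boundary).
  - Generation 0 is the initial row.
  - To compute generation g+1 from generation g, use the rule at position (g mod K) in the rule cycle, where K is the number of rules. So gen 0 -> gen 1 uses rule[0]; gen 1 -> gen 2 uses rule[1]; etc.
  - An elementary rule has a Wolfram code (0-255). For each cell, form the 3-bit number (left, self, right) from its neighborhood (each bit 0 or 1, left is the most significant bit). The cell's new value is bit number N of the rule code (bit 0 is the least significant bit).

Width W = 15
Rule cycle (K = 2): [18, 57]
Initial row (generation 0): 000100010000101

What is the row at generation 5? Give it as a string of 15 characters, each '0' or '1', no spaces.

Answer: 100000000000000

Derivation:
Gen 0: 000100010000101
Gen 1 (rule 18): 001010101001000
Gen 2 (rule 57): 100101010100111
Gen 3 (rule 18): 011000000011000
Gen 4 (rule 57): 010111111010111
Gen 5 (rule 18): 100000000000000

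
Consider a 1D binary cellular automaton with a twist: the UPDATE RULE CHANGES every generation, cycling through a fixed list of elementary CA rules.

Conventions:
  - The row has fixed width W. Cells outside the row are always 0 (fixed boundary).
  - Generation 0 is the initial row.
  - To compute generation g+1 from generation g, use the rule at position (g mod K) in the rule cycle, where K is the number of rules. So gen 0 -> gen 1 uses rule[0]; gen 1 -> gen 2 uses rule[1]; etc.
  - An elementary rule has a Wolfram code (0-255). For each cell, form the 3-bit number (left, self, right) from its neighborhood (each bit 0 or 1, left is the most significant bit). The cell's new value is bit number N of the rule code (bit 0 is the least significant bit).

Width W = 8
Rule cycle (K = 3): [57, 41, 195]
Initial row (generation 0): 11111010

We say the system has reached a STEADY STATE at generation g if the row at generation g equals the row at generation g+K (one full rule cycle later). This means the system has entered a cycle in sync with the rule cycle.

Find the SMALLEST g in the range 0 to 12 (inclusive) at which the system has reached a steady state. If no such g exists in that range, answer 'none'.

Answer: none

Derivation:
Gen 0: 11111010
Gen 1 (rule 57): 10000101
Gen 2 (rule 41): 00110010
Gen 3 (rule 195): 11010100
Gen 4 (rule 57): 10101011
Gen 5 (rule 41): 01010110
Gen 6 (rule 195): 10000010
Gen 7 (rule 57): 01111001
Gen 8 (rule 41): 01000000
Gen 9 (rule 195): 10011111
Gen 10 (rule 57): 01010000
Gen 11 (rule 41): 00100111
Gen 12 (rule 195): 11001011
Gen 13 (rule 57): 10100110
Gen 14 (rule 41): 01000100
Gen 15 (rule 195): 10011001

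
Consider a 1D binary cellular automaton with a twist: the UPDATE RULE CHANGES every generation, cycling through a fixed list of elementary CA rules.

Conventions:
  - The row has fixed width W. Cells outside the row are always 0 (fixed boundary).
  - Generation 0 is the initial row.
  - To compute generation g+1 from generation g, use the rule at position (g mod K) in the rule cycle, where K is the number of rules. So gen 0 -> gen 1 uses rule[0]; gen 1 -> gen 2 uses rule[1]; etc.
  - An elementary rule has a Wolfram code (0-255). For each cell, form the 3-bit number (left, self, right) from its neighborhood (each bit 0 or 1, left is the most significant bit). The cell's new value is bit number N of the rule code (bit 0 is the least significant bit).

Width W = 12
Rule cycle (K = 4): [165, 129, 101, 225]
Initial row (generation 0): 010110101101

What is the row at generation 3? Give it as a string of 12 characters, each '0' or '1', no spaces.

Answer: 111110101111

Derivation:
Gen 0: 010110101101
Gen 1 (rule 165): 011001110011
Gen 2 (rule 129): 000000100000
Gen 3 (rule 101): 111110101111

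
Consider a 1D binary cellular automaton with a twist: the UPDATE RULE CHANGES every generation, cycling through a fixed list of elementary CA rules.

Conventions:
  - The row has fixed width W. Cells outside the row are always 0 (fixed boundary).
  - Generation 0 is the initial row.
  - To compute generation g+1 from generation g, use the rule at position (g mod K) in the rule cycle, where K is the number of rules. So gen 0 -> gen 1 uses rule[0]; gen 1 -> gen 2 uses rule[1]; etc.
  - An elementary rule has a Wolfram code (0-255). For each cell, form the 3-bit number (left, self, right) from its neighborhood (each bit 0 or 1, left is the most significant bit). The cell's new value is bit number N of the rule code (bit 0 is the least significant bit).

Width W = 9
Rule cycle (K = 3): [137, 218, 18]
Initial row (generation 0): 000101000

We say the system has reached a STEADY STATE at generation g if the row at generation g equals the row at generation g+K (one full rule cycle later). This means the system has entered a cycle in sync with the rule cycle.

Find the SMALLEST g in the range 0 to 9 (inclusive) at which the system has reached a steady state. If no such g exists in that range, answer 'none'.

Gen 0: 000101000
Gen 1 (rule 137): 110000011
Gen 2 (rule 218): 111000111
Gen 3 (rule 18): 000101000
Gen 4 (rule 137): 110000011
Gen 5 (rule 218): 111000111
Gen 6 (rule 18): 000101000
Gen 7 (rule 137): 110000011
Gen 8 (rule 218): 111000111
Gen 9 (rule 18): 000101000
Gen 10 (rule 137): 110000011
Gen 11 (rule 218): 111000111
Gen 12 (rule 18): 000101000

Answer: 0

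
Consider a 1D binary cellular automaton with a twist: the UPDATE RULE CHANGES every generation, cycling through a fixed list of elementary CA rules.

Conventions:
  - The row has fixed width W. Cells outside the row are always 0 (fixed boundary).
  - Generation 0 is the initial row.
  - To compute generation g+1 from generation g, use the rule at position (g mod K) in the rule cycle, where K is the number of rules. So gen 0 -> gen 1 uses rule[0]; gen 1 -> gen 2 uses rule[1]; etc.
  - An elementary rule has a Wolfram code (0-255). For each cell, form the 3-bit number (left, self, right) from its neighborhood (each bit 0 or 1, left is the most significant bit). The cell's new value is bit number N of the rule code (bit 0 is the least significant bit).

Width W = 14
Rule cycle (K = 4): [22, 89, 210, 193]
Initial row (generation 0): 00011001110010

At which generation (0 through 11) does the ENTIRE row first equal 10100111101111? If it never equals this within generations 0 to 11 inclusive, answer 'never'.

Answer: never

Derivation:
Gen 0: 00011001110010
Gen 1 (rule 22): 00100110001111
Gen 2 (rule 89): 10010111101001
Gen 3 (rule 210): 01100011100110
Gen 4 (rule 193): 00101001100010
Gen 5 (rule 22): 01101110010111
Gen 6 (rule 89): 01101011000101
Gen 7 (rule 210): 10100001101000
Gen 8 (rule 193): 00001100100011
Gen 9 (rule 22): 00010011110100
Gen 10 (rule 89): 11001010010011
Gen 11 (rule 210): 01110001101101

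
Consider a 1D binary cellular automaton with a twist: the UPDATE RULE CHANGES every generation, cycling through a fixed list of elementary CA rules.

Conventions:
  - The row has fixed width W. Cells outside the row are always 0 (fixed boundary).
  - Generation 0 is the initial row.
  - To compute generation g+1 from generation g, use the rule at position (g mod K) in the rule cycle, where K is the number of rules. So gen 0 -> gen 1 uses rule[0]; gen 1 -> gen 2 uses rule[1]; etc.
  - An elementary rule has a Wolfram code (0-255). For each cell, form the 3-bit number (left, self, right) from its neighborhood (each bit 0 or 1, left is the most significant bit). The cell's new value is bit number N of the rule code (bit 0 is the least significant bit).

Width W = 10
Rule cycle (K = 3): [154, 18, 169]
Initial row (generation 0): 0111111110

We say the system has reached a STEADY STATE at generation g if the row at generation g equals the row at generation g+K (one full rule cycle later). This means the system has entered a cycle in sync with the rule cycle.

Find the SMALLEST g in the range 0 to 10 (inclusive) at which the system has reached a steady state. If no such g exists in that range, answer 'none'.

Answer: 5

Derivation:
Gen 0: 0111111110
Gen 1 (rule 154): 1111111101
Gen 2 (rule 18): 0000000000
Gen 3 (rule 169): 1111111111
Gen 4 (rule 154): 1111111110
Gen 5 (rule 18): 0000000001
Gen 6 (rule 169): 1111111100
Gen 7 (rule 154): 1111111010
Gen 8 (rule 18): 0000000001
Gen 9 (rule 169): 1111111100
Gen 10 (rule 154): 1111111010
Gen 11 (rule 18): 0000000001
Gen 12 (rule 169): 1111111100
Gen 13 (rule 154): 1111111010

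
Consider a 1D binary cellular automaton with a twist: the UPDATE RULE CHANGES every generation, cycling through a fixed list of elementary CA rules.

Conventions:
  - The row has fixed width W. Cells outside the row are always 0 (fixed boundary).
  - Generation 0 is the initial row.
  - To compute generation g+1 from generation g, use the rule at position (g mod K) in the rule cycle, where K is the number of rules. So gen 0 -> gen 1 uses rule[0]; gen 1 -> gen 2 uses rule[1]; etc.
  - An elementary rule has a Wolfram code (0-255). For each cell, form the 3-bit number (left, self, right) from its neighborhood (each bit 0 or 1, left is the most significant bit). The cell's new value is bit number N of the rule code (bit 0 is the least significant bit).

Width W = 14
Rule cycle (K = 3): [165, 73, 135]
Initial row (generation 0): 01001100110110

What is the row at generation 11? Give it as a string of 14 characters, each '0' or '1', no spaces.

Answer: 10100101100000

Derivation:
Gen 0: 01001100110110
Gen 1 (rule 165): 01000000001000
Gen 2 (rule 73): 00011111100011
Gen 3 (rule 135): 11101111001100
Gen 4 (rule 165): 01010110000001
Gen 5 (rule 73): 00000110111100
Gen 6 (rule 135): 11111000011001
Gen 7 (rule 165): 01110011000001
Gen 8 (rule 73): 01010011011100
Gen 9 (rule 135): 11010100001001
Gen 10 (rule 165): 00111101101001
Gen 11 (rule 73): 10100101100000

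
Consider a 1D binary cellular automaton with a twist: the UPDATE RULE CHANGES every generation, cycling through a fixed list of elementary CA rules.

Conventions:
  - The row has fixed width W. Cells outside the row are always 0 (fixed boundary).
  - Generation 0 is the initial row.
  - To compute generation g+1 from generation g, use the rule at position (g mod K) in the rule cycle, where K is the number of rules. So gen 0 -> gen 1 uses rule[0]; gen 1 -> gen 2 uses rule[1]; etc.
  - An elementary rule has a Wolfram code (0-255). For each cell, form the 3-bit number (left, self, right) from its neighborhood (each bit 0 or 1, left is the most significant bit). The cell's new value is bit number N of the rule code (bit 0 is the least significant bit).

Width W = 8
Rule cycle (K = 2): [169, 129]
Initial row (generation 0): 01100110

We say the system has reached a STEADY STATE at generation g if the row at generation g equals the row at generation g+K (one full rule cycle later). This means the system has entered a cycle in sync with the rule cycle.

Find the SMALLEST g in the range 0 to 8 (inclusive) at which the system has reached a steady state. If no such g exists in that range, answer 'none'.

Gen 0: 01100110
Gen 1 (rule 169): 01000100
Gen 2 (rule 129): 00010001
Gen 3 (rule 169): 11000100
Gen 4 (rule 129): 00010001
Gen 5 (rule 169): 11000100
Gen 6 (rule 129): 00010001
Gen 7 (rule 169): 11000100
Gen 8 (rule 129): 00010001
Gen 9 (rule 169): 11000100
Gen 10 (rule 129): 00010001

Answer: 2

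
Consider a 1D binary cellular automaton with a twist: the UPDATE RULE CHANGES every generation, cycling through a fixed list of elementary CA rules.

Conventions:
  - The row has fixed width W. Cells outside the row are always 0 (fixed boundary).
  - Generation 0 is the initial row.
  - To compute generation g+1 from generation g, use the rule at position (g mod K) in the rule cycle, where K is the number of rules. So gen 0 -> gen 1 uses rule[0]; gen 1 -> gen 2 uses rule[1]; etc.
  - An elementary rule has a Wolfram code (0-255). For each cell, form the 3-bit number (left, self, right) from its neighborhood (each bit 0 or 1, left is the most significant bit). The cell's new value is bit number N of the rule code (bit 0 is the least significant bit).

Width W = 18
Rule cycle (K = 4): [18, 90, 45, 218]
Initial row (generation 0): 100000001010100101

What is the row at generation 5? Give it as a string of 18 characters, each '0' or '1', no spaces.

Gen 0: 100000001010100101
Gen 1 (rule 18): 010000010000011000
Gen 2 (rule 90): 101000101000111100
Gen 3 (rule 45): 111010111010100001
Gen 4 (rule 218): 111000111000010010
Gen 5 (rule 18): 000101000100101101

Answer: 000101000100101101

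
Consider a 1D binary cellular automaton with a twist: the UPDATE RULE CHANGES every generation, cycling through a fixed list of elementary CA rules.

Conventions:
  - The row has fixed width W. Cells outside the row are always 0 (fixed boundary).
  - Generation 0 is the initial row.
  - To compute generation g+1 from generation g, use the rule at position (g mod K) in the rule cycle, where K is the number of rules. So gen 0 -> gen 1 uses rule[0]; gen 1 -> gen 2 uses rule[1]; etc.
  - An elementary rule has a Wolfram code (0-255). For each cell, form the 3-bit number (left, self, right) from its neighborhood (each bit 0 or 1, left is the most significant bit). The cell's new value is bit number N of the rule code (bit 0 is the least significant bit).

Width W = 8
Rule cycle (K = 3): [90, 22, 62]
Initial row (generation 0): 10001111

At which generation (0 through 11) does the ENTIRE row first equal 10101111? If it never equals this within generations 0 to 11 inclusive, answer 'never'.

Gen 0: 10001111
Gen 1 (rule 90): 01011001
Gen 2 (rule 22): 11000111
Gen 3 (rule 62): 10101100
Gen 4 (rule 90): 00001110
Gen 5 (rule 22): 00010001
Gen 6 (rule 62): 00111011
Gen 7 (rule 90): 01101011
Gen 8 (rule 22): 10001000
Gen 9 (rule 62): 11011100
Gen 10 (rule 90): 11010110
Gen 11 (rule 22): 00010001

Answer: never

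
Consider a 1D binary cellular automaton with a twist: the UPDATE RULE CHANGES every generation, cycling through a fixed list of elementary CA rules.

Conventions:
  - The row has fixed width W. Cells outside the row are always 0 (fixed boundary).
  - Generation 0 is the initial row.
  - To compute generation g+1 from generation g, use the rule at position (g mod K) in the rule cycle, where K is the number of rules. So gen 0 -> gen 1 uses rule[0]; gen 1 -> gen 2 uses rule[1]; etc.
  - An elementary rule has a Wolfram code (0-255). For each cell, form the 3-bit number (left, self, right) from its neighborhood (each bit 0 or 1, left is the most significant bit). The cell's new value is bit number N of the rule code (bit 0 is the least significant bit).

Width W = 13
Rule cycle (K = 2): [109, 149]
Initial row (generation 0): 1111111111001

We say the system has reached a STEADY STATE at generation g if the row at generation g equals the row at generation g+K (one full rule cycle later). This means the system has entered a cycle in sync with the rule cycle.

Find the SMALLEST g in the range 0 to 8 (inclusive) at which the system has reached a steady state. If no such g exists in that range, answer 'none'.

Answer: none

Derivation:
Gen 0: 1111111111001
Gen 1 (rule 109): 1000000001001
Gen 2 (rule 149): 1111111101101
Gen 3 (rule 109): 1000000111111
Gen 4 (rule 149): 1111110011110
Gen 5 (rule 109): 1000010010010
Gen 6 (rule 149): 1111011011011
Gen 7 (rule 109): 1001111111111
Gen 8 (rule 149): 1100111111110
Gen 9 (rule 109): 1100100000010
Gen 10 (rule 149): 0010111111011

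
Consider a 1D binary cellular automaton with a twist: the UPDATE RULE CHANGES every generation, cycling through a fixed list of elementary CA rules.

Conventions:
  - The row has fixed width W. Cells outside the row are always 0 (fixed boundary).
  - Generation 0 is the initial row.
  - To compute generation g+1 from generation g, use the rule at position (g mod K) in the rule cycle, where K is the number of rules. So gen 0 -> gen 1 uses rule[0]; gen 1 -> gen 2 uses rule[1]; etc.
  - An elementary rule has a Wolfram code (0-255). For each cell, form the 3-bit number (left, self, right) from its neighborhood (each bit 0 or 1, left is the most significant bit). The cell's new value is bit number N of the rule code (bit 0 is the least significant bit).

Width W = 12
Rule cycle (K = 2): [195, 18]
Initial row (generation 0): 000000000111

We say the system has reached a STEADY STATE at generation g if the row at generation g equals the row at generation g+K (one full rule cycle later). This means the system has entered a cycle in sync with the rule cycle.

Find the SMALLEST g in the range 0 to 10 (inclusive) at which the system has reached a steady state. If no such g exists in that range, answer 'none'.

Answer: 2

Derivation:
Gen 0: 000000000111
Gen 1 (rule 195): 111111111011
Gen 2 (rule 18): 000000000000
Gen 3 (rule 195): 111111111111
Gen 4 (rule 18): 000000000000
Gen 5 (rule 195): 111111111111
Gen 6 (rule 18): 000000000000
Gen 7 (rule 195): 111111111111
Gen 8 (rule 18): 000000000000
Gen 9 (rule 195): 111111111111
Gen 10 (rule 18): 000000000000
Gen 11 (rule 195): 111111111111
Gen 12 (rule 18): 000000000000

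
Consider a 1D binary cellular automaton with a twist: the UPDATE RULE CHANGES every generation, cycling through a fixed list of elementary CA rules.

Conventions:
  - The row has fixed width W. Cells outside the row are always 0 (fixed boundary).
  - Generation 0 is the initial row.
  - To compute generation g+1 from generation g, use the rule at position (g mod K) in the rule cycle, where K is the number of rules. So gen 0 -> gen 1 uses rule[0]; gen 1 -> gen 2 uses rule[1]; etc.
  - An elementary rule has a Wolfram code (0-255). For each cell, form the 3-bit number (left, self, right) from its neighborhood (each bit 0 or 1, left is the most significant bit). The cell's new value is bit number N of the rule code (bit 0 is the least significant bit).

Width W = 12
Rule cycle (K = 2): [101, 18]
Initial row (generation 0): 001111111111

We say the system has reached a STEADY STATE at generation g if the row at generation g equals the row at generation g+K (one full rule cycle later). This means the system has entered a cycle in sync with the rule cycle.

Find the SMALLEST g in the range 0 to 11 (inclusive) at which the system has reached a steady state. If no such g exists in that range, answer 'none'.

Gen 0: 001111111111
Gen 1 (rule 101): 100000000001
Gen 2 (rule 18): 010000000010
Gen 3 (rule 101): 010111111010
Gen 4 (rule 18): 100000000001
Gen 5 (rule 101): 101111111101
Gen 6 (rule 18): 000000000000
Gen 7 (rule 101): 111111111111
Gen 8 (rule 18): 000000000000
Gen 9 (rule 101): 111111111111
Gen 10 (rule 18): 000000000000
Gen 11 (rule 101): 111111111111
Gen 12 (rule 18): 000000000000
Gen 13 (rule 101): 111111111111

Answer: 6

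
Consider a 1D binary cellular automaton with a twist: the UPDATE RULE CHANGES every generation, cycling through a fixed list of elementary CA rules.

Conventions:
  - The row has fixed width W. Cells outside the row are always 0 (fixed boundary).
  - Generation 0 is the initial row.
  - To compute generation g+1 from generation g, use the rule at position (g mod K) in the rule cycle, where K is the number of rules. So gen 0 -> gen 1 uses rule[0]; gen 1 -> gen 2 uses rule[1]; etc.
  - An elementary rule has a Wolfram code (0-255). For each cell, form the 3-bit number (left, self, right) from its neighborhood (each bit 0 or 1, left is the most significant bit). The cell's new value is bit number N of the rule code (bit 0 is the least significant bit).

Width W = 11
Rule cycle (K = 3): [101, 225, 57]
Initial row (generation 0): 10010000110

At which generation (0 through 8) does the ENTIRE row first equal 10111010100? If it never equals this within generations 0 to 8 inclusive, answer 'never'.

Gen 0: 10010000110
Gen 1 (rule 101): 10010110010
Gen 2 (rule 225): 00001010000
Gen 3 (rule 57): 11100101111
Gen 4 (rule 101): 00100110001
Gen 5 (rule 225): 10000010100
Gen 6 (rule 57): 01111001011
Gen 7 (rule 101): 00001001101
Gen 8 (rule 225): 11100000110

Answer: never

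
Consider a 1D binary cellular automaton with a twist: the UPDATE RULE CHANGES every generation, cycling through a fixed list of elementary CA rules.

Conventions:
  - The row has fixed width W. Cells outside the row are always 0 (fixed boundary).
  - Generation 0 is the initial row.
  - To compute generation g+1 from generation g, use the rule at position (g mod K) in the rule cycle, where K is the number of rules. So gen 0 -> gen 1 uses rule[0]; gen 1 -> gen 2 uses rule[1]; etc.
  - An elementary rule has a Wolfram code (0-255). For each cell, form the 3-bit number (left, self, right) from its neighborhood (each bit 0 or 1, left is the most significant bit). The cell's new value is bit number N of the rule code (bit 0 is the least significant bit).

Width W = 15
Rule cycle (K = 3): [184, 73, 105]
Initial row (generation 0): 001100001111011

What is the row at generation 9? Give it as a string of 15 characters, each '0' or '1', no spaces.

Answer: 011100000111100

Derivation:
Gen 0: 001100001111011
Gen 1 (rule 184): 001010001110110
Gen 2 (rule 73): 100000101010110
Gen 3 (rule 105): 001110010101110
Gen 4 (rule 184): 001101001011101
Gen 5 (rule 73): 101100000010100
Gen 6 (rule 105): 011101111001001
Gen 7 (rule 184): 011011110100100
Gen 8 (rule 73): 011010010000001
Gen 9 (rule 105): 011100000111100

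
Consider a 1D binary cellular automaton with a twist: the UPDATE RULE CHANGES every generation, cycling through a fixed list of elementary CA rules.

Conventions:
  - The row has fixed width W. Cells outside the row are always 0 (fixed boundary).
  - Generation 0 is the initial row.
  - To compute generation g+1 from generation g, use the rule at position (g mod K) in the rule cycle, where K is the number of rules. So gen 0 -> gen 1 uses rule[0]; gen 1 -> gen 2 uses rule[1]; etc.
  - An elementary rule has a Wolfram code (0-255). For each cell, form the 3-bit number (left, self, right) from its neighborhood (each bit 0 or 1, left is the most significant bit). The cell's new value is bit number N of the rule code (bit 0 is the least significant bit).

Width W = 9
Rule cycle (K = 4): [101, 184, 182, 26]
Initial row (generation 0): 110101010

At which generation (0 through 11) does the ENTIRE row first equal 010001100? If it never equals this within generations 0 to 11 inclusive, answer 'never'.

Answer: never

Derivation:
Gen 0: 110101010
Gen 1 (rule 101): 011111110
Gen 2 (rule 184): 011111101
Gen 3 (rule 182): 101111011
Gen 4 (rule 26): 001000010
Gen 5 (rule 101): 101011010
Gen 6 (rule 184): 010110101
Gen 7 (rule 182): 111001111
Gen 8 (rule 26): 100111000
Gen 9 (rule 101): 100001011
Gen 10 (rule 184): 010000110
Gen 11 (rule 182): 111001001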